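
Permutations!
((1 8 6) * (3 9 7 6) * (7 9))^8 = ((9)(1 8 3 7 6))^8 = (9)(1 7 8 6 3)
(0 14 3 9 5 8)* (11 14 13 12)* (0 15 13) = (3 9 5 8 15 13 12 11 14) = [0, 1, 2, 9, 4, 8, 6, 7, 15, 5, 10, 14, 11, 12, 3, 13]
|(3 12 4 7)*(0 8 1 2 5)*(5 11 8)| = 4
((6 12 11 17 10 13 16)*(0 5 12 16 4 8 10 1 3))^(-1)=(0 3 1 17 11 12 5)(4 13 10 8)(6 16)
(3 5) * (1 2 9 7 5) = (1 2 9 7 5 3) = [0, 2, 9, 1, 4, 3, 6, 5, 8, 7]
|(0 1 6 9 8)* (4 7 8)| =7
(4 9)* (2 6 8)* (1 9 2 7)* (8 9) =[0, 8, 6, 3, 2, 5, 9, 1, 7, 4] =(1 8 7)(2 6 9 4)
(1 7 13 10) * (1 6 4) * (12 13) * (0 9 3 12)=(0 9 3 12 13 10 6 4 1 7)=[9, 7, 2, 12, 1, 5, 4, 0, 8, 3, 6, 11, 13, 10]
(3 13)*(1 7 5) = (1 7 5)(3 13) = [0, 7, 2, 13, 4, 1, 6, 5, 8, 9, 10, 11, 12, 3]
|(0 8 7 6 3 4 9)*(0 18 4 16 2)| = |(0 8 7 6 3 16 2)(4 9 18)| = 21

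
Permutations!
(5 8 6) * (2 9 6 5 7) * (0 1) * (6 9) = [1, 0, 6, 3, 4, 8, 7, 2, 5, 9] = (9)(0 1)(2 6 7)(5 8)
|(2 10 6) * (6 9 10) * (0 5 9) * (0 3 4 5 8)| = 10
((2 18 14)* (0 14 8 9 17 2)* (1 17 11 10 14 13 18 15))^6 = ((0 13 18 8 9 11 10 14)(1 17 2 15))^6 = (0 10 9 18)(1 2)(8 13 14 11)(15 17)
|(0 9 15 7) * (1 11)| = 4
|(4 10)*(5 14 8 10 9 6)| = 7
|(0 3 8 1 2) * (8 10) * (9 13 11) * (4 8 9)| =|(0 3 10 9 13 11 4 8 1 2)| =10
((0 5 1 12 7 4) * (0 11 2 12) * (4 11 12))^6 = (2 4 12 7 11)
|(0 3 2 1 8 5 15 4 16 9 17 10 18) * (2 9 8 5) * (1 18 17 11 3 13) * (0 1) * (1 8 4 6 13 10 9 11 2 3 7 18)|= |(0 10 17 9 2 1 5 15 6 13)(3 11 7 18 8)(4 16)|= 10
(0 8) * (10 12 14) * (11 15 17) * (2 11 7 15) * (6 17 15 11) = (0 8)(2 6 17 7 11)(10 12 14) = [8, 1, 6, 3, 4, 5, 17, 11, 0, 9, 12, 2, 14, 13, 10, 15, 16, 7]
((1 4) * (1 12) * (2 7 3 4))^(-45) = (1 3)(2 4)(7 12)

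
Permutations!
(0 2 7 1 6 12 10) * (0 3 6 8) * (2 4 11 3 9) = (0 4 11 3 6 12 10 9 2 7 1 8) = [4, 8, 7, 6, 11, 5, 12, 1, 0, 2, 9, 3, 10]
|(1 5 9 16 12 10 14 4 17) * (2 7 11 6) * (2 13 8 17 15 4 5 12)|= 14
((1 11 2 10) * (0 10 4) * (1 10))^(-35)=((0 1 11 2 4))^(-35)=(11)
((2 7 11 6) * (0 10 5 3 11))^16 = (11)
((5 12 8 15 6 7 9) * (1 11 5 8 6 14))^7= (1 8 6 11 15 7 5 14 9 12)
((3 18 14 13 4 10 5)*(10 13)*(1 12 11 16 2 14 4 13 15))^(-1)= (1 15 4 18 3 5 10 14 2 16 11 12)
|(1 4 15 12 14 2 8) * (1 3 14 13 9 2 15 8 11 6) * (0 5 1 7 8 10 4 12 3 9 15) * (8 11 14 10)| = |(0 5 1 12 13 15 3 10 4 8 9 2 14)(6 7 11)| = 39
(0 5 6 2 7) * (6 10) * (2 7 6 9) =[5, 1, 6, 3, 4, 10, 7, 0, 8, 2, 9] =(0 5 10 9 2 6 7)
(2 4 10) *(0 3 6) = (0 3 6)(2 4 10) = [3, 1, 4, 6, 10, 5, 0, 7, 8, 9, 2]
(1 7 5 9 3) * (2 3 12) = (1 7 5 9 12 2 3) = [0, 7, 3, 1, 4, 9, 6, 5, 8, 12, 10, 11, 2]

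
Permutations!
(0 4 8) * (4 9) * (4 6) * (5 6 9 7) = (9)(0 7 5 6 4 8) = [7, 1, 2, 3, 8, 6, 4, 5, 0, 9]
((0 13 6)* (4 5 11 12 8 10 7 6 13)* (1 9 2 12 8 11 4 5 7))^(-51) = (13)(0 6 7 4 5)(1 8 12 9 10 11 2)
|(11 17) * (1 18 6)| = 6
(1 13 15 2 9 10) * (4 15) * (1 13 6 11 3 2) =(1 6 11 3 2 9 10 13 4 15) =[0, 6, 9, 2, 15, 5, 11, 7, 8, 10, 13, 3, 12, 4, 14, 1]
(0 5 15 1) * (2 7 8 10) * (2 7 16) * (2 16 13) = (16)(0 5 15 1)(2 13)(7 8 10) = [5, 0, 13, 3, 4, 15, 6, 8, 10, 9, 7, 11, 12, 2, 14, 1, 16]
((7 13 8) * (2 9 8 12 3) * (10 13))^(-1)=(2 3 12 13 10 7 8 9)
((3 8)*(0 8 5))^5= (0 8 3 5)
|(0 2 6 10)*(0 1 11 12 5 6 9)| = 6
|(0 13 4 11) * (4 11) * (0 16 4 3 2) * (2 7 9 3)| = |(0 13 11 16 4 2)(3 7 9)| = 6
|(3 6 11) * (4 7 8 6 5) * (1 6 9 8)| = 14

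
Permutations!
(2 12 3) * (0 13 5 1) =(0 13 5 1)(2 12 3) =[13, 0, 12, 2, 4, 1, 6, 7, 8, 9, 10, 11, 3, 5]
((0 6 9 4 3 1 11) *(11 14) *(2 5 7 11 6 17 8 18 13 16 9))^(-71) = ((0 17 8 18 13 16 9 4 3 1 14 6 2 5 7 11))^(-71) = (0 1 8 6 13 5 9 11 3 17 14 18 2 16 7 4)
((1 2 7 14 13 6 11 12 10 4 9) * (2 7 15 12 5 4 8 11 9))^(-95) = (1 7 14 13 6 9)(2 15 12 10 8 11 5 4)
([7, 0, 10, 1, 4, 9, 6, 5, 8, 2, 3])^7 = (0 1 3 10 2 9 5 7)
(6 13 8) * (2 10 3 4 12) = [0, 1, 10, 4, 12, 5, 13, 7, 6, 9, 3, 11, 2, 8] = (2 10 3 4 12)(6 13 8)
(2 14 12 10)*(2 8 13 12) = (2 14)(8 13 12 10) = [0, 1, 14, 3, 4, 5, 6, 7, 13, 9, 8, 11, 10, 12, 2]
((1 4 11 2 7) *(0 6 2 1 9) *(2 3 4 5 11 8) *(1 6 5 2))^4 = (0 3 2 5 4 7 11 8 9 6 1)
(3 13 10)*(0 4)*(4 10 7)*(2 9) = [10, 1, 9, 13, 0, 5, 6, 4, 8, 2, 3, 11, 12, 7] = (0 10 3 13 7 4)(2 9)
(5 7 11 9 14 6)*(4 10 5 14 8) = [0, 1, 2, 3, 10, 7, 14, 11, 4, 8, 5, 9, 12, 13, 6] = (4 10 5 7 11 9 8)(6 14)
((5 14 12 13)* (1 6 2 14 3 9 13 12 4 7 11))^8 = (1 6 2 14 4 7 11)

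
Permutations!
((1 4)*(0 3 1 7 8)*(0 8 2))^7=((8)(0 3 1 4 7 2))^7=(8)(0 3 1 4 7 2)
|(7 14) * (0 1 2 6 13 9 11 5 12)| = |(0 1 2 6 13 9 11 5 12)(7 14)| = 18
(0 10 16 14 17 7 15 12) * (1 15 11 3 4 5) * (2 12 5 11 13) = [10, 15, 12, 4, 11, 1, 6, 13, 8, 9, 16, 3, 0, 2, 17, 5, 14, 7] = (0 10 16 14 17 7 13 2 12)(1 15 5)(3 4 11)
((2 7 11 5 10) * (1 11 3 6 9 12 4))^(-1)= ((1 11 5 10 2 7 3 6 9 12 4))^(-1)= (1 4 12 9 6 3 7 2 10 5 11)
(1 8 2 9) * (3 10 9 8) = (1 3 10 9)(2 8) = [0, 3, 8, 10, 4, 5, 6, 7, 2, 1, 9]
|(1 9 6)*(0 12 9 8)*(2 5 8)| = 8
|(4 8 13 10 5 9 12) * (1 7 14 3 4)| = |(1 7 14 3 4 8 13 10 5 9 12)| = 11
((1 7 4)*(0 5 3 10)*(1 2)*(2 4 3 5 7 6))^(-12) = (10)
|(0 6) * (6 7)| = 3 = |(0 7 6)|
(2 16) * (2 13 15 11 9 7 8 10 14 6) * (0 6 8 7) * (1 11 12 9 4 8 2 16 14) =(0 6 16 13 15 12 9)(1 11 4 8 10)(2 14) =[6, 11, 14, 3, 8, 5, 16, 7, 10, 0, 1, 4, 9, 15, 2, 12, 13]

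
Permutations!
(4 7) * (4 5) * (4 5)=(4 7)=[0, 1, 2, 3, 7, 5, 6, 4]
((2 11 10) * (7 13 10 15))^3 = ((2 11 15 7 13 10))^3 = (2 7)(10 15)(11 13)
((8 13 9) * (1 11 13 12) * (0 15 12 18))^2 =((0 15 12 1 11 13 9 8 18))^2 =(0 12 11 9 18 15 1 13 8)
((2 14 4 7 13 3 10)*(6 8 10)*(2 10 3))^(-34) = (2 14 4 7 13)(3 8 6)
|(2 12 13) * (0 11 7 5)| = 12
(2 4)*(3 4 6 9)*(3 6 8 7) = (2 8 7 3 4)(6 9) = [0, 1, 8, 4, 2, 5, 9, 3, 7, 6]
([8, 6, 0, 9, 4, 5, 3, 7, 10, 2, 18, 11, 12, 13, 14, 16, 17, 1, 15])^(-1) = (0 2 9 3 6 1 17 16 15 18 10 8)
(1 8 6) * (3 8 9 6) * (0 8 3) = (0 8)(1 9 6) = [8, 9, 2, 3, 4, 5, 1, 7, 0, 6]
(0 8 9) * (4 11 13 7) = [8, 1, 2, 3, 11, 5, 6, 4, 9, 0, 10, 13, 12, 7] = (0 8 9)(4 11 13 7)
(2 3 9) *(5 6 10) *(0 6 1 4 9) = [6, 4, 3, 0, 9, 1, 10, 7, 8, 2, 5] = (0 6 10 5 1 4 9 2 3)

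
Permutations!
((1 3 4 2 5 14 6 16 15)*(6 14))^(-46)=(1 4 5 16)(2 6 15 3)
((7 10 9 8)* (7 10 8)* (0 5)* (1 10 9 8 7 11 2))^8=((0 5)(1 10 8 9 11 2))^8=(1 8 11)(2 10 9)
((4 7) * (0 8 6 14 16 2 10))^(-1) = ((0 8 6 14 16 2 10)(4 7))^(-1) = (0 10 2 16 14 6 8)(4 7)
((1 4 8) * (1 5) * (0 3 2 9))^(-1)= ((0 3 2 9)(1 4 8 5))^(-1)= (0 9 2 3)(1 5 8 4)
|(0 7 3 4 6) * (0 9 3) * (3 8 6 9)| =|(0 7)(3 4 9 8 6)| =10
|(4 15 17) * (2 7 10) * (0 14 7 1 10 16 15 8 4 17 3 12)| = |(17)(0 14 7 16 15 3 12)(1 10 2)(4 8)| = 42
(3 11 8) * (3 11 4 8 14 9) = (3 4 8 11 14 9) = [0, 1, 2, 4, 8, 5, 6, 7, 11, 3, 10, 14, 12, 13, 9]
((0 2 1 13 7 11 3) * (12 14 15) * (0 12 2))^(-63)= (15)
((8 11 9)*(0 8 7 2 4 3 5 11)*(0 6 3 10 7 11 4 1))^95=(0 4)(1 5)(2 3)(6 7)(8 10)(9 11)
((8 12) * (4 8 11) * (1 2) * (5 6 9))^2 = (4 12)(5 9 6)(8 11)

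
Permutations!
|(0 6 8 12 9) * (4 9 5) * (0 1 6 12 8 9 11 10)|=|(0 12 5 4 11 10)(1 6 9)|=6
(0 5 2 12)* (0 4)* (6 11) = (0 5 2 12 4)(6 11) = [5, 1, 12, 3, 0, 2, 11, 7, 8, 9, 10, 6, 4]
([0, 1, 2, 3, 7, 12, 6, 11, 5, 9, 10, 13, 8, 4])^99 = (4 13 11 7)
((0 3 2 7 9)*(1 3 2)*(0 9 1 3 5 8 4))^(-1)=(9)(0 4 8 5 1 7 2)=((9)(0 2 7 1 5 8 4))^(-1)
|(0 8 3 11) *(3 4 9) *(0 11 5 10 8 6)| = |(11)(0 6)(3 5 10 8 4 9)| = 6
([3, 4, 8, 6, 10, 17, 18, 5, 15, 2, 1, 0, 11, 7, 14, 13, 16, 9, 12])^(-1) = [11, 10, 9, 0, 1, 7, 3, 13, 2, 17, 4, 12, 18, 15, 14, 8, 16, 5, 6]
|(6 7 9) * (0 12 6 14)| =6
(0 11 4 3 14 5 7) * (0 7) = (0 11 4 3 14 5) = [11, 1, 2, 14, 3, 0, 6, 7, 8, 9, 10, 4, 12, 13, 5]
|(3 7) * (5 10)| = 2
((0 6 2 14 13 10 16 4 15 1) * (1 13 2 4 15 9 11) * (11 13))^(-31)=(0 1 11 15 16 10 13 9 4 6)(2 14)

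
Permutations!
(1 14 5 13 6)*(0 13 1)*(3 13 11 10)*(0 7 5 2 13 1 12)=[11, 14, 13, 1, 4, 12, 7, 5, 8, 9, 3, 10, 0, 6, 2]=(0 11 10 3 1 14 2 13 6 7 5 12)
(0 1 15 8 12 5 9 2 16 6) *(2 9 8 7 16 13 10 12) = (0 1 15 7 16 6)(2 13 10 12 5 8) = [1, 15, 13, 3, 4, 8, 0, 16, 2, 9, 12, 11, 5, 10, 14, 7, 6]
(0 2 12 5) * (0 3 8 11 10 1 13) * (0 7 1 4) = (0 2 12 5 3 8 11 10 4)(1 13 7) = [2, 13, 12, 8, 0, 3, 6, 1, 11, 9, 4, 10, 5, 7]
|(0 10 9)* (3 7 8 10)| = |(0 3 7 8 10 9)| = 6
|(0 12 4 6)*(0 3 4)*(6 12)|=|(0 6 3 4 12)|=5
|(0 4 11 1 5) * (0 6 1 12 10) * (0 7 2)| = 21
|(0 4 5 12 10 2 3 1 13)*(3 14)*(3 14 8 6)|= 11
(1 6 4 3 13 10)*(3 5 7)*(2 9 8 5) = (1 6 4 2 9 8 5 7 3 13 10) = [0, 6, 9, 13, 2, 7, 4, 3, 5, 8, 1, 11, 12, 10]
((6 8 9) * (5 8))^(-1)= ((5 8 9 6))^(-1)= (5 6 9 8)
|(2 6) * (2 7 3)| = 4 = |(2 6 7 3)|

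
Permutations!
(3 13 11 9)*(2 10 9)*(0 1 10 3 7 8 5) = (0 1 10 9 7 8 5)(2 3 13 11) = [1, 10, 3, 13, 4, 0, 6, 8, 5, 7, 9, 2, 12, 11]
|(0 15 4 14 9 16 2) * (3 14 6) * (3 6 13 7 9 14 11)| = 8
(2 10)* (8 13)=(2 10)(8 13)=[0, 1, 10, 3, 4, 5, 6, 7, 13, 9, 2, 11, 12, 8]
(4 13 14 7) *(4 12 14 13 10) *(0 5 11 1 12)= (0 5 11 1 12 14 7)(4 10)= [5, 12, 2, 3, 10, 11, 6, 0, 8, 9, 4, 1, 14, 13, 7]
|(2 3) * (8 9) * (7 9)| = 6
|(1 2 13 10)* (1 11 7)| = 6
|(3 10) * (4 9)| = 2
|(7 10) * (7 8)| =3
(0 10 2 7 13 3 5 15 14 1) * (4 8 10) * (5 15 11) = (0 4 8 10 2 7 13 3 15 14 1)(5 11) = [4, 0, 7, 15, 8, 11, 6, 13, 10, 9, 2, 5, 12, 3, 1, 14]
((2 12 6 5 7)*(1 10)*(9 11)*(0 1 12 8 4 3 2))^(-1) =(0 7 5 6 12 10 1)(2 3 4 8)(9 11)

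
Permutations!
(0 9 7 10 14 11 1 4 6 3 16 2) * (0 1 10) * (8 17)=(0 9 7)(1 4 6 3 16 2)(8 17)(10 14 11)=[9, 4, 1, 16, 6, 5, 3, 0, 17, 7, 14, 10, 12, 13, 11, 15, 2, 8]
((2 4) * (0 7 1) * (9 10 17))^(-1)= (0 1 7)(2 4)(9 17 10)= ((0 7 1)(2 4)(9 10 17))^(-1)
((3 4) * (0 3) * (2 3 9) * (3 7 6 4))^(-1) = ((0 9 2 7 6 4))^(-1) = (0 4 6 7 2 9)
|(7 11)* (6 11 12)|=|(6 11 7 12)|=4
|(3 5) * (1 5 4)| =4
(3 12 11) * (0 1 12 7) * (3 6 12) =(0 1 3 7)(6 12 11) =[1, 3, 2, 7, 4, 5, 12, 0, 8, 9, 10, 6, 11]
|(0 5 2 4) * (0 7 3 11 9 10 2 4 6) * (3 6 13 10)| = 15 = |(0 5 4 7 6)(2 13 10)(3 11 9)|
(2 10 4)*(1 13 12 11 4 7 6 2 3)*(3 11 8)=(1 13 12 8 3)(2 10 7 6)(4 11)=[0, 13, 10, 1, 11, 5, 2, 6, 3, 9, 7, 4, 8, 12]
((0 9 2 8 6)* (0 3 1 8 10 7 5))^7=(0 9 2 10 7 5)(1 3 6 8)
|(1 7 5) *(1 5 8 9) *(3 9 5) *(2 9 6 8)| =|(1 7 2 9)(3 6 8 5)| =4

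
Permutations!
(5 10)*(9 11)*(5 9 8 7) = [0, 1, 2, 3, 4, 10, 6, 5, 7, 11, 9, 8] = (5 10 9 11 8 7)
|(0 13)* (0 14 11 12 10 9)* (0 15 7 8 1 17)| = 12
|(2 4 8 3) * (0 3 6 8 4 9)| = |(0 3 2 9)(6 8)| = 4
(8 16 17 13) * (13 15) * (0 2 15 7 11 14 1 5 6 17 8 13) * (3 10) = (0 2 15)(1 5 6 17 7 11 14)(3 10)(8 16) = [2, 5, 15, 10, 4, 6, 17, 11, 16, 9, 3, 14, 12, 13, 1, 0, 8, 7]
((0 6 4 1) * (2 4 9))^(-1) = ((0 6 9 2 4 1))^(-1) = (0 1 4 2 9 6)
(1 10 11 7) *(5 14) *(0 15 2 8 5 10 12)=(0 15 2 8 5 14 10 11 7 1 12)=[15, 12, 8, 3, 4, 14, 6, 1, 5, 9, 11, 7, 0, 13, 10, 2]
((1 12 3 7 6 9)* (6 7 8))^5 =(1 9 6 8 3 12)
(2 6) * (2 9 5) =[0, 1, 6, 3, 4, 2, 9, 7, 8, 5] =(2 6 9 5)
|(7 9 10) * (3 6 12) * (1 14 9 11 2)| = 21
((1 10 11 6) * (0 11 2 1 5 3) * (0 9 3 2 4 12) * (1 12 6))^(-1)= (0 12 2 5 6 4 10 1 11)(3 9)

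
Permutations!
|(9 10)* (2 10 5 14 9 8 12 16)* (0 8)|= 6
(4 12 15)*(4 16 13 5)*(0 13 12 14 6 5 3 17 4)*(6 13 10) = (0 10 6 5)(3 17 4 14 13)(12 15 16) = [10, 1, 2, 17, 14, 0, 5, 7, 8, 9, 6, 11, 15, 3, 13, 16, 12, 4]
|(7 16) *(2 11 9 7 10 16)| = 4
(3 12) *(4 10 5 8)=[0, 1, 2, 12, 10, 8, 6, 7, 4, 9, 5, 11, 3]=(3 12)(4 10 5 8)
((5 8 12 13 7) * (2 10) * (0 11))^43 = (0 11)(2 10)(5 13 8 7 12)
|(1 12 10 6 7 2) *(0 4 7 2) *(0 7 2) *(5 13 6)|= 9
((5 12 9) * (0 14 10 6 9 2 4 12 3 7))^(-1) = (0 7 3 5 9 6 10 14)(2 12 4) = ((0 14 10 6 9 5 3 7)(2 4 12))^(-1)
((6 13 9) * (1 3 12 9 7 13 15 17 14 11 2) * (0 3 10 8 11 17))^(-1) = ((0 3 12 9 6 15)(1 10 8 11 2)(7 13)(14 17))^(-1) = (0 15 6 9 12 3)(1 2 11 8 10)(7 13)(14 17)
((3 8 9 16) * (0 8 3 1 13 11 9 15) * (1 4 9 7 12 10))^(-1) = ((0 8 15)(1 13 11 7 12 10)(4 9 16))^(-1) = (0 15 8)(1 10 12 7 11 13)(4 16 9)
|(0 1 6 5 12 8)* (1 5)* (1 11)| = 12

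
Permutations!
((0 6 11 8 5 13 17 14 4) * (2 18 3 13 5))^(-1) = (0 4 14 17 13 3 18 2 8 11 6)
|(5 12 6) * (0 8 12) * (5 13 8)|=4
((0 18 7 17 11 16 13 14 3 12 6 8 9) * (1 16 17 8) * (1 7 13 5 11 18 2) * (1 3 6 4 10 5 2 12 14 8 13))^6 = (0 17 14)(1 7 4)(2 8 5)(3 9 11)(6 12 18)(10 16 13)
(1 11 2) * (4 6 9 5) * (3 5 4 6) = (1 11 2)(3 5 6 9 4) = [0, 11, 1, 5, 3, 6, 9, 7, 8, 4, 10, 2]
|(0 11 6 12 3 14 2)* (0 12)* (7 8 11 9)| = 12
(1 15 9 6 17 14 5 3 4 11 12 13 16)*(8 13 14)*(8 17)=(17)(1 15 9 6 8 13 16)(3 4 11 12 14 5)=[0, 15, 2, 4, 11, 3, 8, 7, 13, 6, 10, 12, 14, 16, 5, 9, 1, 17]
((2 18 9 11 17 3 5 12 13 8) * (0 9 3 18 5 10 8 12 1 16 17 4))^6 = (0 11)(1 8 18)(2 3 16)(4 9)(5 10 17)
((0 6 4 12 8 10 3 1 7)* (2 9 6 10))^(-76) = (0 7 1 3 10)(2 6 12)(4 8 9)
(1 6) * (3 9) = (1 6)(3 9) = [0, 6, 2, 9, 4, 5, 1, 7, 8, 3]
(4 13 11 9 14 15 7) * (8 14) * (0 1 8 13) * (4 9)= (0 1 8 14 15 7 9 13 11 4)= [1, 8, 2, 3, 0, 5, 6, 9, 14, 13, 10, 4, 12, 11, 15, 7]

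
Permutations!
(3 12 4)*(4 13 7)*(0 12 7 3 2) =(0 12 13 3 7 4 2) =[12, 1, 0, 7, 2, 5, 6, 4, 8, 9, 10, 11, 13, 3]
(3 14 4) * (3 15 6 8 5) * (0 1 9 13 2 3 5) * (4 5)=[1, 9, 3, 14, 15, 4, 8, 7, 0, 13, 10, 11, 12, 2, 5, 6]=(0 1 9 13 2 3 14 5 4 15 6 8)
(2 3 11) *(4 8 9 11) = [0, 1, 3, 4, 8, 5, 6, 7, 9, 11, 10, 2] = (2 3 4 8 9 11)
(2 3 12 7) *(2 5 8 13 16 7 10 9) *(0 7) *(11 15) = [7, 1, 3, 12, 4, 8, 6, 5, 13, 2, 9, 15, 10, 16, 14, 11, 0] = (0 7 5 8 13 16)(2 3 12 10 9)(11 15)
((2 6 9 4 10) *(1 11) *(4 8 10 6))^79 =(1 11)(2 4 6 9 8 10)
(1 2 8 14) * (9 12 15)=(1 2 8 14)(9 12 15)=[0, 2, 8, 3, 4, 5, 6, 7, 14, 12, 10, 11, 15, 13, 1, 9]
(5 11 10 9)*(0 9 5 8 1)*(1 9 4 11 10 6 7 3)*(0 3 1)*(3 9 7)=(0 4 11 6 3)(1 9 8 7)(5 10)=[4, 9, 2, 0, 11, 10, 3, 1, 7, 8, 5, 6]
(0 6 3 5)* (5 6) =[5, 1, 2, 6, 4, 0, 3] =(0 5)(3 6)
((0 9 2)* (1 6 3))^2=(0 2 9)(1 3 6)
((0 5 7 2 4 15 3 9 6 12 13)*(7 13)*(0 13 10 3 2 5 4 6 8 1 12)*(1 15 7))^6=((0 4 7 5 10 3 9 8 15 2 6)(1 12))^6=(0 9 4 8 7 15 5 2 10 6 3)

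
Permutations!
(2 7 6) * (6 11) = (2 7 11 6) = [0, 1, 7, 3, 4, 5, 2, 11, 8, 9, 10, 6]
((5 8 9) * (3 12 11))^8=(3 11 12)(5 9 8)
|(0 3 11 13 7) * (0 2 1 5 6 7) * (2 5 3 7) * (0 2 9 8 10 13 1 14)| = 30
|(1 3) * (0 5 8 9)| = |(0 5 8 9)(1 3)| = 4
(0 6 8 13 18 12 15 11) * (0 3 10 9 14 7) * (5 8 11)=(0 6 11 3 10 9 14 7)(5 8 13 18 12 15)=[6, 1, 2, 10, 4, 8, 11, 0, 13, 14, 9, 3, 15, 18, 7, 5, 16, 17, 12]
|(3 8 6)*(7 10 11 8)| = 6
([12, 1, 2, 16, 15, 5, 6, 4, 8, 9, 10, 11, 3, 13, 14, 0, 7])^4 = [7, 1, 2, 15, 3, 5, 6, 12, 8, 9, 10, 11, 4, 13, 14, 16, 0]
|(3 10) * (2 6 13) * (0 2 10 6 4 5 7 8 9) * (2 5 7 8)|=12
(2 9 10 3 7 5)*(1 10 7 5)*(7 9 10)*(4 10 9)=(1 7)(2 9 4 10 3 5)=[0, 7, 9, 5, 10, 2, 6, 1, 8, 4, 3]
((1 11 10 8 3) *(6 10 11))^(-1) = ((11)(1 6 10 8 3))^(-1) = (11)(1 3 8 10 6)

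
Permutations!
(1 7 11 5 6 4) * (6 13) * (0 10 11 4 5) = (0 10 11)(1 7 4)(5 13 6) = [10, 7, 2, 3, 1, 13, 5, 4, 8, 9, 11, 0, 12, 6]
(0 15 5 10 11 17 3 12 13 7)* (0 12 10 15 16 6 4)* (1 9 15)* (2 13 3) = (0 16 6 4)(1 9 15 5)(2 13 7 12 3 10 11 17) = [16, 9, 13, 10, 0, 1, 4, 12, 8, 15, 11, 17, 3, 7, 14, 5, 6, 2]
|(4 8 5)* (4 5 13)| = |(4 8 13)| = 3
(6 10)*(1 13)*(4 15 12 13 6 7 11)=(1 6 10 7 11 4 15 12 13)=[0, 6, 2, 3, 15, 5, 10, 11, 8, 9, 7, 4, 13, 1, 14, 12]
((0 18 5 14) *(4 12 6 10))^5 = ((0 18 5 14)(4 12 6 10))^5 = (0 18 5 14)(4 12 6 10)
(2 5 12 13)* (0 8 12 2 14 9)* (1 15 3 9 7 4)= (0 8 12 13 14 7 4 1 15 3 9)(2 5)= [8, 15, 5, 9, 1, 2, 6, 4, 12, 0, 10, 11, 13, 14, 7, 3]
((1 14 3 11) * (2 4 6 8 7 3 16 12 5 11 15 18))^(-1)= ((1 14 16 12 5 11)(2 4 6 8 7 3 15 18))^(-1)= (1 11 5 12 16 14)(2 18 15 3 7 8 6 4)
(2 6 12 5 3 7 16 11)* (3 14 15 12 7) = (2 6 7 16 11)(5 14 15 12) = [0, 1, 6, 3, 4, 14, 7, 16, 8, 9, 10, 2, 5, 13, 15, 12, 11]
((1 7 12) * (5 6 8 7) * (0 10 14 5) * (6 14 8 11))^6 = (14)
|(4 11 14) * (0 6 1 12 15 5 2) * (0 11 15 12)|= 6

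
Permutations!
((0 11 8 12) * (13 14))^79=(0 12 8 11)(13 14)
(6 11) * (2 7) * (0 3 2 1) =(0 3 2 7 1)(6 11) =[3, 0, 7, 2, 4, 5, 11, 1, 8, 9, 10, 6]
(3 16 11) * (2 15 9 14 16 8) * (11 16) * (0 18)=(0 18)(2 15 9 14 11 3 8)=[18, 1, 15, 8, 4, 5, 6, 7, 2, 14, 10, 3, 12, 13, 11, 9, 16, 17, 0]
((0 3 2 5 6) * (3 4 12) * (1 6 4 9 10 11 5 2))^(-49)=((0 9 10 11 5 4 12 3 1 6))^(-49)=(0 9 10 11 5 4 12 3 1 6)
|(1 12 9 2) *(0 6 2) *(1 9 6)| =|(0 1 12 6 2 9)| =6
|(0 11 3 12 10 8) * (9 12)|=7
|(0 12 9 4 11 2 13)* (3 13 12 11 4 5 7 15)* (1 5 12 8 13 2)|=|(0 11 1 5 7 15 3 2 8 13)(9 12)|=10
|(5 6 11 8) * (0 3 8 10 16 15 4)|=|(0 3 8 5 6 11 10 16 15 4)|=10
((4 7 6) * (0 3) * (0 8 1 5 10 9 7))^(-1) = ((0 3 8 1 5 10 9 7 6 4))^(-1) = (0 4 6 7 9 10 5 1 8 3)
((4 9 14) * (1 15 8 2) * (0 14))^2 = ((0 14 4 9)(1 15 8 2))^2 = (0 4)(1 8)(2 15)(9 14)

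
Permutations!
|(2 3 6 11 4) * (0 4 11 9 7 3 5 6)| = 8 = |(11)(0 4 2 5 6 9 7 3)|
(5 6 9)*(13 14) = [0, 1, 2, 3, 4, 6, 9, 7, 8, 5, 10, 11, 12, 14, 13] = (5 6 9)(13 14)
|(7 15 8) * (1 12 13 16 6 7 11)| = |(1 12 13 16 6 7 15 8 11)| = 9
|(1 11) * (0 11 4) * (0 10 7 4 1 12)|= 3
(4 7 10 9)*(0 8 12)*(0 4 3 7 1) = [8, 0, 2, 7, 1, 5, 6, 10, 12, 3, 9, 11, 4] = (0 8 12 4 1)(3 7 10 9)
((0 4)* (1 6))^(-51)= (0 4)(1 6)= ((0 4)(1 6))^(-51)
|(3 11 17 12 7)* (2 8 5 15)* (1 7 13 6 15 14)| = |(1 7 3 11 17 12 13 6 15 2 8 5 14)| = 13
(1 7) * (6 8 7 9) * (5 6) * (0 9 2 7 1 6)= [9, 2, 7, 3, 4, 0, 8, 6, 1, 5]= (0 9 5)(1 2 7 6 8)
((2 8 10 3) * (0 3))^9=(0 10 8 2 3)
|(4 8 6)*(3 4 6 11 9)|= 5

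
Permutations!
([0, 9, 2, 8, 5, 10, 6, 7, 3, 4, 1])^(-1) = (1 10 5 4 9)(3 8)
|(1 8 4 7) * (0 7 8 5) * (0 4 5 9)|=12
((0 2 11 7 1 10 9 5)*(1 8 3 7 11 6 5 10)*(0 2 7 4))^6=((11)(0 7 8 3 4)(2 6 5)(9 10))^6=(11)(0 7 8 3 4)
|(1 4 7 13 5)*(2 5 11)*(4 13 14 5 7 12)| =|(1 13 11 2 7 14 5)(4 12)| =14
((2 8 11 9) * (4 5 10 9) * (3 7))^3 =(2 4 9 11 10 8 5)(3 7)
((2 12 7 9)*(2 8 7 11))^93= (12)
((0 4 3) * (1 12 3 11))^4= (0 12 11)(1 4 3)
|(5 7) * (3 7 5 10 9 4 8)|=|(3 7 10 9 4 8)|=6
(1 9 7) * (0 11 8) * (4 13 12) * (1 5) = (0 11 8)(1 9 7 5)(4 13 12) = [11, 9, 2, 3, 13, 1, 6, 5, 0, 7, 10, 8, 4, 12]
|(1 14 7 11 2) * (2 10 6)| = 7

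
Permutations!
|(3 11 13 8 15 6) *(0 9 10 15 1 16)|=|(0 9 10 15 6 3 11 13 8 1 16)|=11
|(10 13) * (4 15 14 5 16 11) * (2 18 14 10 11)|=5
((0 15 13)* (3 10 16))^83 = (0 13 15)(3 16 10)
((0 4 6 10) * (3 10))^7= (0 6 10 4 3)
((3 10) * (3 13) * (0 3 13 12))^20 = ((13)(0 3 10 12))^20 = (13)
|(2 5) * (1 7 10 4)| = 4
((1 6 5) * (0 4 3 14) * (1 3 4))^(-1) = (0 14 3 5 6 1)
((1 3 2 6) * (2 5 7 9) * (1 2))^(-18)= (1 5 9 3 7)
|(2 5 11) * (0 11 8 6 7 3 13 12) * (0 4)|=|(0 11 2 5 8 6 7 3 13 12 4)|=11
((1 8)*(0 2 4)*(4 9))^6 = (0 9)(2 4)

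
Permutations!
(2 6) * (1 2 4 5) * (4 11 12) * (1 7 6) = (1 2)(4 5 7 6 11 12) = [0, 2, 1, 3, 5, 7, 11, 6, 8, 9, 10, 12, 4]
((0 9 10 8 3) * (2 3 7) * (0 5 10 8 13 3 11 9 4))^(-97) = ((0 4)(2 11 9 8 7)(3 5 10 13))^(-97) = (0 4)(2 8 11 7 9)(3 13 10 5)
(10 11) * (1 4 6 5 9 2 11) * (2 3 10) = (1 4 6 5 9 3 10)(2 11) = [0, 4, 11, 10, 6, 9, 5, 7, 8, 3, 1, 2]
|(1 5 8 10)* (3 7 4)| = |(1 5 8 10)(3 7 4)| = 12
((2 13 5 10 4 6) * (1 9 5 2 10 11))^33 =(1 9 5 11)(2 13)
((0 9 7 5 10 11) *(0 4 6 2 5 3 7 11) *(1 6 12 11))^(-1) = (0 10 5 2 6 1 9)(3 7)(4 11 12)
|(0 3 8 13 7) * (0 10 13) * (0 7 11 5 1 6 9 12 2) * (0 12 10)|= 28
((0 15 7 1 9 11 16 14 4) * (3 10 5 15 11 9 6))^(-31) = (0 4 14 16 11)(1 5 6 15 3 7 10) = ((0 11 16 14 4)(1 6 3 10 5 15 7))^(-31)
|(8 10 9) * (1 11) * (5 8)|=|(1 11)(5 8 10 9)|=4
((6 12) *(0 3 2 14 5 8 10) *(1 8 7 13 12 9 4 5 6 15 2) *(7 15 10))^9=(0 3 1 8 7 13 12 10)(2 6 4 15 14 9 5)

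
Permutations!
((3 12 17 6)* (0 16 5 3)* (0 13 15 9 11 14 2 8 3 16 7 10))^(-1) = (0 10 7)(2 14 11 9 15 13 6 17 12 3 8)(5 16)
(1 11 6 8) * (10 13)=(1 11 6 8)(10 13)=[0, 11, 2, 3, 4, 5, 8, 7, 1, 9, 13, 6, 12, 10]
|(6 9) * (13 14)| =|(6 9)(13 14)| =2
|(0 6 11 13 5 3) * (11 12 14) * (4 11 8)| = 10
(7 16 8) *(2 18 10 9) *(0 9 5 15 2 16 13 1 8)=(0 9 16)(1 8 7 13)(2 18 10 5 15)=[9, 8, 18, 3, 4, 15, 6, 13, 7, 16, 5, 11, 12, 1, 14, 2, 0, 17, 10]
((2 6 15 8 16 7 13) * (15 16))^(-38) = ((2 6 16 7 13)(8 15))^(-38) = (2 16 13 6 7)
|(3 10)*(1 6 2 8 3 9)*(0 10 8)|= 6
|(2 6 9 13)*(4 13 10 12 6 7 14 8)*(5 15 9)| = 6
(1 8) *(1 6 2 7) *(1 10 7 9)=(1 8 6 2 9)(7 10)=[0, 8, 9, 3, 4, 5, 2, 10, 6, 1, 7]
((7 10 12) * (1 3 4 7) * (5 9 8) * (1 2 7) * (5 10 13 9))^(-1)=(1 4 3)(2 12 10 8 9 13 7)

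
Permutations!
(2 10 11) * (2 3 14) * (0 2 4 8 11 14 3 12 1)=(0 2 10 14 4 8 11 12 1)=[2, 0, 10, 3, 8, 5, 6, 7, 11, 9, 14, 12, 1, 13, 4]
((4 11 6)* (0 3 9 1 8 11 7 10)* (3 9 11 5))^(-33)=((0 9 1 8 5 3 11 6 4 7 10))^(-33)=(11)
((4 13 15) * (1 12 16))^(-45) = ((1 12 16)(4 13 15))^(-45) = (16)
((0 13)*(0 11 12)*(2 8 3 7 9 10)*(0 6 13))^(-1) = (2 10 9 7 3 8)(6 12 11 13)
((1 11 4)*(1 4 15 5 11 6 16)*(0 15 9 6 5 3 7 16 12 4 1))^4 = ((0 15 3 7 16)(1 5 11 9 6 12 4))^4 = (0 16 7 3 15)(1 6 5 12 11 4 9)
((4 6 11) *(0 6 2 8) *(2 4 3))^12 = ((0 6 11 3 2 8))^12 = (11)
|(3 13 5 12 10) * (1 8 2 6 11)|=5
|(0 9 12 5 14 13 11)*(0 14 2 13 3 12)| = 14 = |(0 9)(2 13 11 14 3 12 5)|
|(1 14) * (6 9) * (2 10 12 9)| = 10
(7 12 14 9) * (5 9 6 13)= (5 9 7 12 14 6 13)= [0, 1, 2, 3, 4, 9, 13, 12, 8, 7, 10, 11, 14, 5, 6]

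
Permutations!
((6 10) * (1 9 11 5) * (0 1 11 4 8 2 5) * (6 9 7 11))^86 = (0 7)(1 11)(2 6 9 8 5 10 4)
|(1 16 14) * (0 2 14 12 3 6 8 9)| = |(0 2 14 1 16 12 3 6 8 9)| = 10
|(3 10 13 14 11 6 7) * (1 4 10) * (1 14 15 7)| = 10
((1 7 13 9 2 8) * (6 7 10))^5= ((1 10 6 7 13 9 2 8))^5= (1 9 6 8 13 10 2 7)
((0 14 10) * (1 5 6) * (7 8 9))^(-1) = (0 10 14)(1 6 5)(7 9 8) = ((0 14 10)(1 5 6)(7 8 9))^(-1)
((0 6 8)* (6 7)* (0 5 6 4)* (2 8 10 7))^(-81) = (0 4 7 10 6 5 8 2)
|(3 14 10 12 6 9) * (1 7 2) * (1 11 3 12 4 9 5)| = 12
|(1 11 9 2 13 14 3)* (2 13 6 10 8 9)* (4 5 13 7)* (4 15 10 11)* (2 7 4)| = |(1 2 6 11 7 15 10 8 9 4 5 13 14 3)| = 14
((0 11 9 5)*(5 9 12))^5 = (0 11 12 5)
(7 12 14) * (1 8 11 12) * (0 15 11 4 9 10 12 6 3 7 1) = [15, 8, 2, 7, 9, 5, 3, 0, 4, 10, 12, 6, 14, 13, 1, 11] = (0 15 11 6 3 7)(1 8 4 9 10 12 14)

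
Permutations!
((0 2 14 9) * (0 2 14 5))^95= (14)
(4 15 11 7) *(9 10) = (4 15 11 7)(9 10) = [0, 1, 2, 3, 15, 5, 6, 4, 8, 10, 9, 7, 12, 13, 14, 11]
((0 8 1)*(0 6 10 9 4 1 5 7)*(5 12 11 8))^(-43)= (0 7 5)(1 10 4 6 9)(8 11 12)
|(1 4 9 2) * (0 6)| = 4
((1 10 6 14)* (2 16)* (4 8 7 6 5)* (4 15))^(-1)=((1 10 5 15 4 8 7 6 14)(2 16))^(-1)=(1 14 6 7 8 4 15 5 10)(2 16)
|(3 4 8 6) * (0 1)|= 4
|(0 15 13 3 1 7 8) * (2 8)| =|(0 15 13 3 1 7 2 8)| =8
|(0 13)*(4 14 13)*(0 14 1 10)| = 4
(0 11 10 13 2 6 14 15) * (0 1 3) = (0 11 10 13 2 6 14 15 1 3) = [11, 3, 6, 0, 4, 5, 14, 7, 8, 9, 13, 10, 12, 2, 15, 1]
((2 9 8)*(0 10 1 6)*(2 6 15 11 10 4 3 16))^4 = (0 2)(3 8)(4 9)(6 16)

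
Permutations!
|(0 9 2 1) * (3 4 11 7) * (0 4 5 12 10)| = 11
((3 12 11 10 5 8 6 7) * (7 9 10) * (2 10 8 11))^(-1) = ((2 10 5 11 7 3 12)(6 9 8))^(-1) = (2 12 3 7 11 5 10)(6 8 9)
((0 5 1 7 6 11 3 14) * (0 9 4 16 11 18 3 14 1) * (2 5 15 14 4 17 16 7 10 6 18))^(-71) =(0 18 14 1 17 6 11 5 7 15 3 9 10 16 2 4)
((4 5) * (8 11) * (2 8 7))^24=(11)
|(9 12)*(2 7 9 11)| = |(2 7 9 12 11)| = 5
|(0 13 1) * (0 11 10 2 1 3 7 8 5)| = 12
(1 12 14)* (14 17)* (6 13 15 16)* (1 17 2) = (1 12 2)(6 13 15 16)(14 17) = [0, 12, 1, 3, 4, 5, 13, 7, 8, 9, 10, 11, 2, 15, 17, 16, 6, 14]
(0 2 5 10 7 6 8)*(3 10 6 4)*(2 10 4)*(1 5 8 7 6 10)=[1, 5, 8, 4, 3, 10, 7, 2, 0, 9, 6]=(0 1 5 10 6 7 2 8)(3 4)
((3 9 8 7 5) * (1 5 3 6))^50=(1 6 5)(3 8)(7 9)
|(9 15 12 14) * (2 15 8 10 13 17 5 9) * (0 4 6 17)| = |(0 4 6 17 5 9 8 10 13)(2 15 12 14)| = 36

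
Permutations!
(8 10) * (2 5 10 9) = [0, 1, 5, 3, 4, 10, 6, 7, 9, 2, 8] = (2 5 10 8 9)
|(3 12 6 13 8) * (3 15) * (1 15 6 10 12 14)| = 12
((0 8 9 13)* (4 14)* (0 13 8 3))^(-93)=(0 3)(4 14)(8 9)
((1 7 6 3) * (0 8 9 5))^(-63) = (0 8 9 5)(1 7 6 3)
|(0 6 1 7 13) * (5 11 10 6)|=8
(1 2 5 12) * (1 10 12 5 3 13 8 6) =(1 2 3 13 8 6)(10 12) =[0, 2, 3, 13, 4, 5, 1, 7, 6, 9, 12, 11, 10, 8]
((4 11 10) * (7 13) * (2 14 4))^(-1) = (2 10 11 4 14)(7 13)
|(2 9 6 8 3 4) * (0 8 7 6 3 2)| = |(0 8 2 9 3 4)(6 7)| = 6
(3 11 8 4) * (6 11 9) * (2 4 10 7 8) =(2 4 3 9 6 11)(7 8 10) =[0, 1, 4, 9, 3, 5, 11, 8, 10, 6, 7, 2]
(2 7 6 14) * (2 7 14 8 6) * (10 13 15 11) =(2 14 7)(6 8)(10 13 15 11) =[0, 1, 14, 3, 4, 5, 8, 2, 6, 9, 13, 10, 12, 15, 7, 11]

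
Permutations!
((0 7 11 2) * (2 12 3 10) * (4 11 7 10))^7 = ((0 10 2)(3 4 11 12))^7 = (0 10 2)(3 12 11 4)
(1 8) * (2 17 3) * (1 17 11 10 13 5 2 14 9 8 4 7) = (1 4 7)(2 11 10 13 5)(3 14 9 8 17) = [0, 4, 11, 14, 7, 2, 6, 1, 17, 8, 13, 10, 12, 5, 9, 15, 16, 3]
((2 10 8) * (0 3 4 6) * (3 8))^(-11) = ((0 8 2 10 3 4 6))^(-11) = (0 10 6 2 4 8 3)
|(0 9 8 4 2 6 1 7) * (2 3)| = |(0 9 8 4 3 2 6 1 7)| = 9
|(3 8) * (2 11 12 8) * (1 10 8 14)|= |(1 10 8 3 2 11 12 14)|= 8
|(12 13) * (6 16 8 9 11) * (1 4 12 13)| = |(1 4 12)(6 16 8 9 11)| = 15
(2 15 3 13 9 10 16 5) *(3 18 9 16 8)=(2 15 18 9 10 8 3 13 16 5)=[0, 1, 15, 13, 4, 2, 6, 7, 3, 10, 8, 11, 12, 16, 14, 18, 5, 17, 9]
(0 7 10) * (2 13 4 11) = (0 7 10)(2 13 4 11) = [7, 1, 13, 3, 11, 5, 6, 10, 8, 9, 0, 2, 12, 4]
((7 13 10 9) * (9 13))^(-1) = ((7 9)(10 13))^(-1) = (7 9)(10 13)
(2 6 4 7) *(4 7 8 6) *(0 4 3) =[4, 1, 3, 0, 8, 5, 7, 2, 6] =(0 4 8 6 7 2 3)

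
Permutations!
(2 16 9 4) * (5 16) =(2 5 16 9 4) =[0, 1, 5, 3, 2, 16, 6, 7, 8, 4, 10, 11, 12, 13, 14, 15, 9]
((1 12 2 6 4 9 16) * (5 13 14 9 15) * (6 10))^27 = ((1 12 2 10 6 4 15 5 13 14 9 16))^27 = (1 10 15 14)(2 4 13 16)(5 9 12 6)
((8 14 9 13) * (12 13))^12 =(8 9 13 14 12)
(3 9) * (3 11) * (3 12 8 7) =[0, 1, 2, 9, 4, 5, 6, 3, 7, 11, 10, 12, 8] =(3 9 11 12 8 7)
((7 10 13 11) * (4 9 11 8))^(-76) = (4 9 11 7 10 13 8)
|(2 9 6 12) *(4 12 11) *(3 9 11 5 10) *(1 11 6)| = 10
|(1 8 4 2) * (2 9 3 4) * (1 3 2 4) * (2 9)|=|(9)(1 8 4 2 3)|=5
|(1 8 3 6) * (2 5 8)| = |(1 2 5 8 3 6)| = 6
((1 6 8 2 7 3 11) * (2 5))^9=((1 6 8 5 2 7 3 11))^9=(1 6 8 5 2 7 3 11)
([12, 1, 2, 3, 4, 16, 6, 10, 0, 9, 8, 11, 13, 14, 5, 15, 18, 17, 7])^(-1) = [8, 1, 2, 3, 4, 14, 6, 18, 10, 9, 7, 11, 0, 12, 13, 15, 5, 17, 16]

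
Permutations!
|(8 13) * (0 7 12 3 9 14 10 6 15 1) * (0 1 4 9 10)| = |(0 7 12 3 10 6 15 4 9 14)(8 13)| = 10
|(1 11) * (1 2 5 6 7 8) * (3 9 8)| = 9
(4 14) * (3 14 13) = (3 14 4 13) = [0, 1, 2, 14, 13, 5, 6, 7, 8, 9, 10, 11, 12, 3, 4]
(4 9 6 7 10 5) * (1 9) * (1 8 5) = (1 9 6 7 10)(4 8 5) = [0, 9, 2, 3, 8, 4, 7, 10, 5, 6, 1]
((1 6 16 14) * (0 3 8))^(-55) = ((0 3 8)(1 6 16 14))^(-55) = (0 8 3)(1 6 16 14)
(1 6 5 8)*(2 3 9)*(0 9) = (0 9 2 3)(1 6 5 8) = [9, 6, 3, 0, 4, 8, 5, 7, 1, 2]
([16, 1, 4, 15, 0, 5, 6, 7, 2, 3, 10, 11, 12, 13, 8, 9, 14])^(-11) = [16, 1, 4, 15, 0, 5, 6, 7, 2, 3, 10, 11, 12, 13, 8, 9, 14]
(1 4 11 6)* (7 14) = (1 4 11 6)(7 14) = [0, 4, 2, 3, 11, 5, 1, 14, 8, 9, 10, 6, 12, 13, 7]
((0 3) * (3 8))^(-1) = ((0 8 3))^(-1) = (0 3 8)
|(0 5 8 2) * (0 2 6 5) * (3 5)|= 4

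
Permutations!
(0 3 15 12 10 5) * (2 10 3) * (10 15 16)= [2, 1, 15, 16, 4, 0, 6, 7, 8, 9, 5, 11, 3, 13, 14, 12, 10]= (0 2 15 12 3 16 10 5)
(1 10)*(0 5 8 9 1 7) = (0 5 8 9 1 10 7) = [5, 10, 2, 3, 4, 8, 6, 0, 9, 1, 7]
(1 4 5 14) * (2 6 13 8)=(1 4 5 14)(2 6 13 8)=[0, 4, 6, 3, 5, 14, 13, 7, 2, 9, 10, 11, 12, 8, 1]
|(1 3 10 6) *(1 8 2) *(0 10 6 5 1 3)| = 4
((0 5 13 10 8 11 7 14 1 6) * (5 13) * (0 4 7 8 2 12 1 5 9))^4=(0 12 7)(1 14 13)(2 4 9)(5 10 6)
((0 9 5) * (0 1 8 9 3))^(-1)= (0 3)(1 5 9 8)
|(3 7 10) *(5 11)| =|(3 7 10)(5 11)| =6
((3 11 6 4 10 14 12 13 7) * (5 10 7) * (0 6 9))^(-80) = (14)(0 3 6 11 4 9 7)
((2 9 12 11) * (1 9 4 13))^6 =((1 9 12 11 2 4 13))^6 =(1 13 4 2 11 12 9)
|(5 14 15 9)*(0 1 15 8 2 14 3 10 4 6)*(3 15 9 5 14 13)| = 22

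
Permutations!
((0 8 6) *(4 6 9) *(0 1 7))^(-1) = ((0 8 9 4 6 1 7))^(-1) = (0 7 1 6 4 9 8)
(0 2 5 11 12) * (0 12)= [2, 1, 5, 3, 4, 11, 6, 7, 8, 9, 10, 0, 12]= (12)(0 2 5 11)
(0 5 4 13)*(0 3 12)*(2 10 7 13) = (0 5 4 2 10 7 13 3 12) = [5, 1, 10, 12, 2, 4, 6, 13, 8, 9, 7, 11, 0, 3]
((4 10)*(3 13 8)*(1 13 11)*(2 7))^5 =(13)(2 7)(4 10)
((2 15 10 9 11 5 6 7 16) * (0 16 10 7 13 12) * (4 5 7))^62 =((0 16 2 15 4 5 6 13 12)(7 10 9 11))^62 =(0 12 13 6 5 4 15 2 16)(7 9)(10 11)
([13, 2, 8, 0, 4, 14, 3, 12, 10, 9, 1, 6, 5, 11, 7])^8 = [6, 1, 2, 11, 4, 5, 13, 7, 8, 9, 10, 0, 12, 3, 14]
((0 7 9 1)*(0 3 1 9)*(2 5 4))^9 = (9)(0 7)(1 3)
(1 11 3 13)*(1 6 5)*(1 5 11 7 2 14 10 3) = (1 7 2 14 10 3 13 6 11) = [0, 7, 14, 13, 4, 5, 11, 2, 8, 9, 3, 1, 12, 6, 10]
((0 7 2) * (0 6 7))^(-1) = (2 7 6)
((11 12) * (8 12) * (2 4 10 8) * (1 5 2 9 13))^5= (1 8)(2 11)(4 9)(5 12)(10 13)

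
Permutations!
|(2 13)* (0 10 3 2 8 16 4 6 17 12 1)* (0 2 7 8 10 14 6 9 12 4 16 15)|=|(0 14 6 17 4 9 12 1 2 13 10 3 7 8 15)|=15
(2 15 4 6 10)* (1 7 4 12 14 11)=[0, 7, 15, 3, 6, 5, 10, 4, 8, 9, 2, 1, 14, 13, 11, 12]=(1 7 4 6 10 2 15 12 14 11)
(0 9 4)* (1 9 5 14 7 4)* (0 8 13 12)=[5, 9, 2, 3, 8, 14, 6, 4, 13, 1, 10, 11, 0, 12, 7]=(0 5 14 7 4 8 13 12)(1 9)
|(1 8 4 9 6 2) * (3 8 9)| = |(1 9 6 2)(3 8 4)| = 12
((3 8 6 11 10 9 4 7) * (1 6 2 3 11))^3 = (1 6)(4 10 7 9 11)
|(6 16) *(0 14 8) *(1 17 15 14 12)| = |(0 12 1 17 15 14 8)(6 16)| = 14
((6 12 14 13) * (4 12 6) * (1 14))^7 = ((1 14 13 4 12))^7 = (1 13 12 14 4)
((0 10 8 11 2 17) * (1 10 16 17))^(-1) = (0 17 16)(1 2 11 8 10)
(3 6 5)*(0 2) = [2, 1, 0, 6, 4, 3, 5] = (0 2)(3 6 5)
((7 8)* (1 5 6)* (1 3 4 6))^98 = ((1 5)(3 4 6)(7 8))^98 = (8)(3 6 4)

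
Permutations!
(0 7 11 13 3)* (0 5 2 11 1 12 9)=(0 7 1 12 9)(2 11 13 3 5)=[7, 12, 11, 5, 4, 2, 6, 1, 8, 0, 10, 13, 9, 3]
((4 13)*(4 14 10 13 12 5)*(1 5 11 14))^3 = ((1 5 4 12 11 14 10 13))^3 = (1 12 10 5 11 13 4 14)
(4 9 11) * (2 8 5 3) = (2 8 5 3)(4 9 11) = [0, 1, 8, 2, 9, 3, 6, 7, 5, 11, 10, 4]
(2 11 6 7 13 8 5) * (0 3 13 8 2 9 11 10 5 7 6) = (0 3 13 2 10 5 9 11)(7 8) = [3, 1, 10, 13, 4, 9, 6, 8, 7, 11, 5, 0, 12, 2]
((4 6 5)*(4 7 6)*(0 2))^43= (0 2)(5 7 6)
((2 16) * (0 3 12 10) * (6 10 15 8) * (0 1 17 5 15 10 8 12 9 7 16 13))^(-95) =((0 3 9 7 16 2 13)(1 17 5 15 12 10)(6 8))^(-95) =(0 7 13 9 2 3 16)(1 17 5 15 12 10)(6 8)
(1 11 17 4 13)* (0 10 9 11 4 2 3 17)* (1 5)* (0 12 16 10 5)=(0 5 1 4 13)(2 3 17)(9 11 12 16 10)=[5, 4, 3, 17, 13, 1, 6, 7, 8, 11, 9, 12, 16, 0, 14, 15, 10, 2]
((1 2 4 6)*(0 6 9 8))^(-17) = (0 4 6 9 1 8 2)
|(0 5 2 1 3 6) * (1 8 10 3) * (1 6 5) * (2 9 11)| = |(0 1 6)(2 8 10 3 5 9 11)| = 21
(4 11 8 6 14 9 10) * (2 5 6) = (2 5 6 14 9 10 4 11 8) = [0, 1, 5, 3, 11, 6, 14, 7, 2, 10, 4, 8, 12, 13, 9]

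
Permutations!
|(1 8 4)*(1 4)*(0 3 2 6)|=|(0 3 2 6)(1 8)|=4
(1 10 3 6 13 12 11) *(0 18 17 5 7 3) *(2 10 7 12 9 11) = [18, 7, 10, 6, 4, 12, 13, 3, 8, 11, 0, 1, 2, 9, 14, 15, 16, 5, 17] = (0 18 17 5 12 2 10)(1 7 3 6 13 9 11)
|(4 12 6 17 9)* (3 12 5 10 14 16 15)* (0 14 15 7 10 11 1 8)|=16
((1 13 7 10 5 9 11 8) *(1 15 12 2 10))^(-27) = ((1 13 7)(2 10 5 9 11 8 15 12))^(-27) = (2 8 5 12 11 10 15 9)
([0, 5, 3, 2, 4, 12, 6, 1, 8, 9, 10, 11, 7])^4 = [0, 1, 2, 3, 4, 5, 6, 7, 8, 9, 10, 11, 12]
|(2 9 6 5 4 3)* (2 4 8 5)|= 6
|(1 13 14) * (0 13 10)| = 5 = |(0 13 14 1 10)|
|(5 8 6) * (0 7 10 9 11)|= 15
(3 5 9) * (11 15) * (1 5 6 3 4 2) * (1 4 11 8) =(1 5 9 11 15 8)(2 4)(3 6) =[0, 5, 4, 6, 2, 9, 3, 7, 1, 11, 10, 15, 12, 13, 14, 8]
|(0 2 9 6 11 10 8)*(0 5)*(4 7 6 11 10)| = 10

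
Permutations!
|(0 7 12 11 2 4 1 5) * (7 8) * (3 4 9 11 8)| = |(0 3 4 1 5)(2 9 11)(7 12 8)| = 15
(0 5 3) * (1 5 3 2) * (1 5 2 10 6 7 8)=[3, 2, 5, 0, 4, 10, 7, 8, 1, 9, 6]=(0 3)(1 2 5 10 6 7 8)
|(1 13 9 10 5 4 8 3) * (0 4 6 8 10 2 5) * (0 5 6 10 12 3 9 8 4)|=18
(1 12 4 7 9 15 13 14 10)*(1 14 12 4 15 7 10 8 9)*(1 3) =[0, 4, 2, 1, 10, 5, 6, 3, 9, 7, 14, 11, 15, 12, 8, 13] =(1 4 10 14 8 9 7 3)(12 15 13)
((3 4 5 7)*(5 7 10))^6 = ((3 4 7)(5 10))^6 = (10)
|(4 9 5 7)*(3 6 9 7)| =4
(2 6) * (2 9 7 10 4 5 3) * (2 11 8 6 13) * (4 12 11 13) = (2 4 5 3 13)(6 9 7 10 12 11 8) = [0, 1, 4, 13, 5, 3, 9, 10, 6, 7, 12, 8, 11, 2]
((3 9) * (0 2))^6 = (9)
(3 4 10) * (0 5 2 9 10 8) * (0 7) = (0 5 2 9 10 3 4 8 7) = [5, 1, 9, 4, 8, 2, 6, 0, 7, 10, 3]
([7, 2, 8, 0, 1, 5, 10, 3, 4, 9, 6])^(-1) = [3, 4, 1, 7, 8, 5, 10, 0, 2, 9, 6]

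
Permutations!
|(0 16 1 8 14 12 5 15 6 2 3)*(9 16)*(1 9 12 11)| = |(0 12 5 15 6 2 3)(1 8 14 11)(9 16)| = 28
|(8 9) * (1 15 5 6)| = 4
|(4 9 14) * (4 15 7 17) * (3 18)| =|(3 18)(4 9 14 15 7 17)| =6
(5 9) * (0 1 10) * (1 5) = (0 5 9 1 10) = [5, 10, 2, 3, 4, 9, 6, 7, 8, 1, 0]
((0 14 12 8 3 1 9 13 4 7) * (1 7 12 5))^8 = ((0 14 5 1 9 13 4 12 8 3 7))^8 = (0 8 13 5 7 12 9 14 3 4 1)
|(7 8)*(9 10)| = 2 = |(7 8)(9 10)|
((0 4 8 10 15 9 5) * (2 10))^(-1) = ((0 4 8 2 10 15 9 5))^(-1) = (0 5 9 15 10 2 8 4)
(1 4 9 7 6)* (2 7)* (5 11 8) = [0, 4, 7, 3, 9, 11, 1, 6, 5, 2, 10, 8] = (1 4 9 2 7 6)(5 11 8)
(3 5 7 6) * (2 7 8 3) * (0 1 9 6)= [1, 9, 7, 5, 4, 8, 2, 0, 3, 6]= (0 1 9 6 2 7)(3 5 8)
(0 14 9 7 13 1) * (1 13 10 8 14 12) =(0 12 1)(7 10 8 14 9) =[12, 0, 2, 3, 4, 5, 6, 10, 14, 7, 8, 11, 1, 13, 9]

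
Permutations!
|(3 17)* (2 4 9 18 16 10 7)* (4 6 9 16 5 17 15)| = 12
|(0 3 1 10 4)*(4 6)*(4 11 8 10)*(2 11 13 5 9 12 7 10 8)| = 28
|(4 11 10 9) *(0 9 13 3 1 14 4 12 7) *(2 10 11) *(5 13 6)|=|(0 9 12 7)(1 14 4 2 10 6 5 13 3)|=36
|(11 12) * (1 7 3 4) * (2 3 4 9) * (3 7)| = |(1 3 9 2 7 4)(11 12)| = 6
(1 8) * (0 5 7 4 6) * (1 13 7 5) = (0 1 8 13 7 4 6) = [1, 8, 2, 3, 6, 5, 0, 4, 13, 9, 10, 11, 12, 7]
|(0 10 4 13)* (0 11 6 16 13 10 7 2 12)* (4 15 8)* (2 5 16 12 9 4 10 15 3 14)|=8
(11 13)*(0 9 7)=(0 9 7)(11 13)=[9, 1, 2, 3, 4, 5, 6, 0, 8, 7, 10, 13, 12, 11]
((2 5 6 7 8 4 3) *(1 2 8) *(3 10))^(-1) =((1 2 5 6 7)(3 8 4 10))^(-1) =(1 7 6 5 2)(3 10 4 8)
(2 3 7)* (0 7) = (0 7 2 3) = [7, 1, 3, 0, 4, 5, 6, 2]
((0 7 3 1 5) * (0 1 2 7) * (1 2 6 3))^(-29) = (1 7 2 5)(3 6)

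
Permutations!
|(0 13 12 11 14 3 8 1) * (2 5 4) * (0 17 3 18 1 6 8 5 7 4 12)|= |(0 13)(1 17 3 5 12 11 14 18)(2 7 4)(6 8)|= 24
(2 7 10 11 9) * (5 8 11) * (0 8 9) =(0 8 11)(2 7 10 5 9) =[8, 1, 7, 3, 4, 9, 6, 10, 11, 2, 5, 0]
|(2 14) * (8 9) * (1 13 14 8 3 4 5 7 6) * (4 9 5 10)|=|(1 13 14 2 8 5 7 6)(3 9)(4 10)|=8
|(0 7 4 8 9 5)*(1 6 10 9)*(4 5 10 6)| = 6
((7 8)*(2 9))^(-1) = ((2 9)(7 8))^(-1) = (2 9)(7 8)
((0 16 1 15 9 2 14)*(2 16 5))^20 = (16)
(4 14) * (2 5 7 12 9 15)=(2 5 7 12 9 15)(4 14)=[0, 1, 5, 3, 14, 7, 6, 12, 8, 15, 10, 11, 9, 13, 4, 2]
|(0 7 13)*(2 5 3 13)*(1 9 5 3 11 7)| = 9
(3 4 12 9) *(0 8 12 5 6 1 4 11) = (0 8 12 9 3 11)(1 4 5 6) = [8, 4, 2, 11, 5, 6, 1, 7, 12, 3, 10, 0, 9]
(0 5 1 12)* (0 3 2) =[5, 12, 0, 2, 4, 1, 6, 7, 8, 9, 10, 11, 3] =(0 5 1 12 3 2)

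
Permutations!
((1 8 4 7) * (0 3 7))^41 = ((0 3 7 1 8 4))^41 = (0 4 8 1 7 3)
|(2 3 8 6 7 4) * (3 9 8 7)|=7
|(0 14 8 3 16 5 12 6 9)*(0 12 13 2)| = |(0 14 8 3 16 5 13 2)(6 9 12)| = 24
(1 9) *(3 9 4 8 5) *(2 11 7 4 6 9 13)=[0, 6, 11, 13, 8, 3, 9, 4, 5, 1, 10, 7, 12, 2]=(1 6 9)(2 11 7 4 8 5 3 13)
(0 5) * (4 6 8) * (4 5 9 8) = (0 9 8 5)(4 6) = [9, 1, 2, 3, 6, 0, 4, 7, 5, 8]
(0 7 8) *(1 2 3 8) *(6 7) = (0 6 7 1 2 3 8) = [6, 2, 3, 8, 4, 5, 7, 1, 0]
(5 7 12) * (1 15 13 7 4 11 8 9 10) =(1 15 13 7 12 5 4 11 8 9 10) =[0, 15, 2, 3, 11, 4, 6, 12, 9, 10, 1, 8, 5, 7, 14, 13]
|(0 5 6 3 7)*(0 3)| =6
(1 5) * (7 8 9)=(1 5)(7 8 9)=[0, 5, 2, 3, 4, 1, 6, 8, 9, 7]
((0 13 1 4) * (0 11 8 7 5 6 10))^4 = ((0 13 1 4 11 8 7 5 6 10))^4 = (0 11 6 1 7)(4 5 13 8 10)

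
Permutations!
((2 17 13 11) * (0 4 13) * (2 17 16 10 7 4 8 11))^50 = ((0 8 11 17)(2 16 10 7 4 13))^50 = (0 11)(2 10 4)(7 13 16)(8 17)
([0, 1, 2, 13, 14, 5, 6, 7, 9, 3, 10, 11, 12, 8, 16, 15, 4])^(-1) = [0, 1, 2, 9, 16, 5, 6, 7, 13, 8, 10, 11, 12, 3, 4, 15, 14]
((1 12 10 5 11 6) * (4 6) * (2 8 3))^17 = (1 5 6 10 4 12 11)(2 3 8)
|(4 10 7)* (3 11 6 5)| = |(3 11 6 5)(4 10 7)| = 12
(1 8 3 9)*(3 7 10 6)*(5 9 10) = [0, 8, 2, 10, 4, 9, 3, 5, 7, 1, 6] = (1 8 7 5 9)(3 10 6)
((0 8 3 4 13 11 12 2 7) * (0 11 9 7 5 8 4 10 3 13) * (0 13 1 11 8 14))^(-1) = (0 14 5 2 12 11 1 8 7 9 13 4)(3 10)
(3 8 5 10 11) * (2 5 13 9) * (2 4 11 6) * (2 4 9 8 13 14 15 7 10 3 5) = [0, 1, 2, 13, 11, 3, 4, 10, 14, 9, 6, 5, 12, 8, 15, 7] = (3 13 8 14 15 7 10 6 4 11 5)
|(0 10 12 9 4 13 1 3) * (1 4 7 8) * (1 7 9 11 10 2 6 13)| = |(0 2 6 13 4 1 3)(7 8)(10 12 11)| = 42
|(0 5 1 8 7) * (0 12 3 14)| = |(0 5 1 8 7 12 3 14)| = 8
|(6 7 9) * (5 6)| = 4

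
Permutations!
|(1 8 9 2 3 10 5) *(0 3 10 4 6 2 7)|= 11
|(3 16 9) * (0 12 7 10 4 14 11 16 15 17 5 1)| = 14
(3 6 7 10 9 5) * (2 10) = (2 10 9 5 3 6 7) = [0, 1, 10, 6, 4, 3, 7, 2, 8, 5, 9]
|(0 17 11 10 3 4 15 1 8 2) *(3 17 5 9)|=9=|(0 5 9 3 4 15 1 8 2)(10 17 11)|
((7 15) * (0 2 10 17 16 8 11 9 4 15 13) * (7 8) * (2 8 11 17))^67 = (0 8 17 16 7 13)(2 10)(4 9 11 15)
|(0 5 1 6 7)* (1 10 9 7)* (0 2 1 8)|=9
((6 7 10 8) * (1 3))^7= (1 3)(6 8 10 7)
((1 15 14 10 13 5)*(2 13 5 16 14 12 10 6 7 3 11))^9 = ((1 15 12 10 5)(2 13 16 14 6 7 3 11))^9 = (1 5 10 12 15)(2 13 16 14 6 7 3 11)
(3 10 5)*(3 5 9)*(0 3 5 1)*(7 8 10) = [3, 0, 2, 7, 4, 1, 6, 8, 10, 5, 9] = (0 3 7 8 10 9 5 1)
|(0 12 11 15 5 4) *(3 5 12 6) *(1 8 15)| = 5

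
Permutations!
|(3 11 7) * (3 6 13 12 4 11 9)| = |(3 9)(4 11 7 6 13 12)| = 6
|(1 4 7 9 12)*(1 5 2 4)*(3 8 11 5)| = 9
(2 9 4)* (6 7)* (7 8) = (2 9 4)(6 8 7) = [0, 1, 9, 3, 2, 5, 8, 6, 7, 4]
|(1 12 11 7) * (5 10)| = 4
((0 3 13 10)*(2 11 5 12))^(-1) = (0 10 13 3)(2 12 5 11)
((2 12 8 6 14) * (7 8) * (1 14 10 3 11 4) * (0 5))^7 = ((0 5)(1 14 2 12 7 8 6 10 3 11 4))^7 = (0 5)(1 10 12 4 6 2 11 8 14 3 7)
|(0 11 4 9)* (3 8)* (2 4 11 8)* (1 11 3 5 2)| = |(0 8 5 2 4 9)(1 11 3)| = 6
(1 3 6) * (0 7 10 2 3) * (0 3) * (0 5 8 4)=(0 7 10 2 5 8 4)(1 3 6)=[7, 3, 5, 6, 0, 8, 1, 10, 4, 9, 2]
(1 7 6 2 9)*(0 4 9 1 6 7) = (0 4 9 6 2 1) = [4, 0, 1, 3, 9, 5, 2, 7, 8, 6]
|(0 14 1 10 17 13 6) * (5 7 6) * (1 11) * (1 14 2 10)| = 8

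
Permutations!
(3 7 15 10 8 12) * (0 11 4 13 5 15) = (0 11 4 13 5 15 10 8 12 3 7) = [11, 1, 2, 7, 13, 15, 6, 0, 12, 9, 8, 4, 3, 5, 14, 10]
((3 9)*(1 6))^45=(1 6)(3 9)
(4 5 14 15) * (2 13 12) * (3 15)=[0, 1, 13, 15, 5, 14, 6, 7, 8, 9, 10, 11, 2, 12, 3, 4]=(2 13 12)(3 15 4 5 14)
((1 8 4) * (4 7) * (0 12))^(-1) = ((0 12)(1 8 7 4))^(-1) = (0 12)(1 4 7 8)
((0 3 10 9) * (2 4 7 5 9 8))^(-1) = ((0 3 10 8 2 4 7 5 9))^(-1) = (0 9 5 7 4 2 8 10 3)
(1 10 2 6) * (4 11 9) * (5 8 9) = [0, 10, 6, 3, 11, 8, 1, 7, 9, 4, 2, 5] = (1 10 2 6)(4 11 5 8 9)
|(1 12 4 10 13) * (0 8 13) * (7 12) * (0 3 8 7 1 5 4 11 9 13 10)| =|(0 7 12 11 9 13 5 4)(3 8 10)| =24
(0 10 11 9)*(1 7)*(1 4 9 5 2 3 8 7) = (0 10 11 5 2 3 8 7 4 9) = [10, 1, 3, 8, 9, 2, 6, 4, 7, 0, 11, 5]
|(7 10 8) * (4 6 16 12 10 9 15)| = 9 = |(4 6 16 12 10 8 7 9 15)|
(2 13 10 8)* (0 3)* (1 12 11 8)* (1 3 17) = (0 17 1 12 11 8 2 13 10 3) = [17, 12, 13, 0, 4, 5, 6, 7, 2, 9, 3, 8, 11, 10, 14, 15, 16, 1]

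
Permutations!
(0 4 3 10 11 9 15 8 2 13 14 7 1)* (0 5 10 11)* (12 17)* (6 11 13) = (0 4 3 13 14 7 1 5 10)(2 6 11 9 15 8)(12 17) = [4, 5, 6, 13, 3, 10, 11, 1, 2, 15, 0, 9, 17, 14, 7, 8, 16, 12]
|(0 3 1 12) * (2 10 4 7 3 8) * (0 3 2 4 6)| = |(0 8 4 7 2 10 6)(1 12 3)| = 21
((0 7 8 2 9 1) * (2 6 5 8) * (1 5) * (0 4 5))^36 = ((0 7 2 9)(1 4 5 8 6))^36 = (9)(1 4 5 8 6)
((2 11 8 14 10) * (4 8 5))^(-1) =(2 10 14 8 4 5 11)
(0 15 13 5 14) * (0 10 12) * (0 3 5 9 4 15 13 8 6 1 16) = [13, 16, 2, 5, 15, 14, 1, 7, 6, 4, 12, 11, 3, 9, 10, 8, 0] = (0 13 9 4 15 8 6 1 16)(3 5 14 10 12)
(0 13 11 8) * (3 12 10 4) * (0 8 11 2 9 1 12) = [13, 12, 9, 0, 3, 5, 6, 7, 8, 1, 4, 11, 10, 2] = (0 13 2 9 1 12 10 4 3)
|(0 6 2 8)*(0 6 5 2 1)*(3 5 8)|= |(0 8 6 1)(2 3 5)|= 12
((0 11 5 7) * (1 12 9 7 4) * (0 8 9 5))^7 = (0 11)(1 4 5 12)(7 8 9)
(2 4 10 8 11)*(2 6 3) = (2 4 10 8 11 6 3) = [0, 1, 4, 2, 10, 5, 3, 7, 11, 9, 8, 6]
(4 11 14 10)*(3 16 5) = (3 16 5)(4 11 14 10) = [0, 1, 2, 16, 11, 3, 6, 7, 8, 9, 4, 14, 12, 13, 10, 15, 5]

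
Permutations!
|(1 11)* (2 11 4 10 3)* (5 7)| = |(1 4 10 3 2 11)(5 7)| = 6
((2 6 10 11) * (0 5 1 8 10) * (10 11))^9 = ((0 5 1 8 11 2 6))^9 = (0 1 11 6 5 8 2)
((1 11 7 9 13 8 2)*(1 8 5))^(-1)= (1 5 13 9 7 11)(2 8)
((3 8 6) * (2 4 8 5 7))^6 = ((2 4 8 6 3 5 7))^6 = (2 7 5 3 6 8 4)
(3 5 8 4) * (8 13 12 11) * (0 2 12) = (0 2 12 11 8 4 3 5 13) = [2, 1, 12, 5, 3, 13, 6, 7, 4, 9, 10, 8, 11, 0]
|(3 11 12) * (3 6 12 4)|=|(3 11 4)(6 12)|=6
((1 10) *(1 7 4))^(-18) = (1 7)(4 10)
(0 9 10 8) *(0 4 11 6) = (0 9 10 8 4 11 6) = [9, 1, 2, 3, 11, 5, 0, 7, 4, 10, 8, 6]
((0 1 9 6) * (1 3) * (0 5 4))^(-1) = ((0 3 1 9 6 5 4))^(-1) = (0 4 5 6 9 1 3)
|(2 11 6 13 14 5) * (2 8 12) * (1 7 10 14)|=11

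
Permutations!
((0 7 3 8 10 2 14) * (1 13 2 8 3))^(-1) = (0 14 2 13 1 7)(8 10) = ((0 7 1 13 2 14)(8 10))^(-1)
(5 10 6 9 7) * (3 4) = (3 4)(5 10 6 9 7) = [0, 1, 2, 4, 3, 10, 9, 5, 8, 7, 6]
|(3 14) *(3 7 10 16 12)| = 6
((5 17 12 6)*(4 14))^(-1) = ((4 14)(5 17 12 6))^(-1) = (4 14)(5 6 12 17)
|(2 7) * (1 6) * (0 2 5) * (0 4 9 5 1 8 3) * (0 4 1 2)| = 14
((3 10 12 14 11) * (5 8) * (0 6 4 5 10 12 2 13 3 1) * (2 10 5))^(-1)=(0 1 11 14 12 3 13 2 4 6)(5 8)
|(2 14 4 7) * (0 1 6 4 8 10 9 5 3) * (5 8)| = 9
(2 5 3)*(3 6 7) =(2 5 6 7 3) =[0, 1, 5, 2, 4, 6, 7, 3]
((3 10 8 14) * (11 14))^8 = (3 11 10 14 8) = ((3 10 8 11 14))^8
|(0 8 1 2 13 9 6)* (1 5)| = |(0 8 5 1 2 13 9 6)| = 8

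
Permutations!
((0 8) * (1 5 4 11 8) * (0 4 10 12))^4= (0 12 10 5 1)(4 11 8)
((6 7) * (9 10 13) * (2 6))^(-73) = ((2 6 7)(9 10 13))^(-73) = (2 7 6)(9 13 10)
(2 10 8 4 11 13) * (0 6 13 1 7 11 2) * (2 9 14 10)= [6, 7, 2, 3, 9, 5, 13, 11, 4, 14, 8, 1, 12, 0, 10]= (0 6 13)(1 7 11)(4 9 14 10 8)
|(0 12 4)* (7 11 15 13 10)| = |(0 12 4)(7 11 15 13 10)| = 15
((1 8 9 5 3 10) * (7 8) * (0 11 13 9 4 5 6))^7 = (0 13 6 11 9) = ((0 11 13 9 6)(1 7 8 4 5 3 10))^7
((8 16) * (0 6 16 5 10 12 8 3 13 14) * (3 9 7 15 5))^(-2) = (0 13 8 10 15 9 6 14 3 12 5 7 16)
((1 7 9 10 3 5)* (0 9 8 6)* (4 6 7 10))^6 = (0 4)(1 3)(5 10)(6 9)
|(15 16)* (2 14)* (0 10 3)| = 6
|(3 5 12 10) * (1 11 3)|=6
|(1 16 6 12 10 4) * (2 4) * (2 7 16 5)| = 20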